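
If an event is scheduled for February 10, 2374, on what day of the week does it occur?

Sunday

Doomsday rule: the anchor day for the 2300s is Wednesday. For year 74: 74÷12 = 6 r 2, and 2÷4 = 0, so 6+2+0 = 8.
Wednesday + 8 ≡ Thursday — that's 2374's doomsday.
In February the doomsday date is Feb 28 (2374 is not a leap year).
Feb 10 is 18 days before Feb 28; 18 mod 7 = 4, so Thursday − 4 = Sunday.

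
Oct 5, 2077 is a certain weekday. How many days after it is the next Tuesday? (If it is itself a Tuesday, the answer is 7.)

7

Oct 5, 2077 is a Tuesday.
From Tuesday to the next Tuesday is 7 days.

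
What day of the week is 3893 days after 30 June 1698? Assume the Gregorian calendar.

First find the weekday of Jun 30, 1698. Doomsday rule: the anchor day for the 1600s is Tuesday. For year 98: 98÷12 = 8 r 2, and 2÷4 = 0, so 8+2+0 = 10.
Tuesday + 10 ≡ Friday — that's 1698's doomsday.
In June the doomsday date is Jun 6.
Jun 30 is 24 days after Jun 6; 24 mod 7 = 3, so Friday + 3 = Monday.
3893 mod 7 = 1, so 3893 days after a Monday is Monday + 1 = Tuesday.

Tuesday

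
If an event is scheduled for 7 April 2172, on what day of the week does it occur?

Doomsday rule: the anchor day for the 2100s is Sunday. For year 72: 72÷12 = 6 r 0, and 0÷4 = 0, so 6+0+0 = 6.
Sunday + 6 ≡ Saturday — that's 2172's doomsday.
In April the doomsday date is Apr 4.
Apr 7 is 3 days after Apr 4; 3 mod 7 = 3, so Saturday + 3 = Tuesday.

Tuesday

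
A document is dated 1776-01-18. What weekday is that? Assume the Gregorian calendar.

Doomsday rule: the anchor day for the 1700s is Sunday. For year 76: 76÷12 = 6 r 4, and 4÷4 = 1, so 6+4+1 = 11.
Sunday + 11 ≡ Thursday — that's 1776's doomsday.
In January the doomsday date is Jan 4 (1776 is a leap year (divisible by 4)).
Jan 18 is 14 days after Jan 4; 14 mod 7 = 0, so Thursday + 0 = Thursday.

Thursday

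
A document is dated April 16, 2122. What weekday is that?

Thursday

Doomsday rule: the anchor day for the 2100s is Sunday. For year 22: 22÷12 = 1 r 10, and 10÷4 = 2, so 1+10+2 = 13.
Sunday + 13 ≡ Saturday — that's 2122's doomsday.
In April the doomsday date is Apr 4.
Apr 16 is 12 days after Apr 4; 12 mod 7 = 5, so Saturday + 5 = Thursday.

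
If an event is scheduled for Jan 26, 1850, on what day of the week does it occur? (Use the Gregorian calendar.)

Doomsday rule: the anchor day for the 1800s is Friday. For year 50: 50÷12 = 4 r 2, and 2÷4 = 0, so 4+2+0 = 6.
Friday + 6 ≡ Thursday — that's 1850's doomsday.
In January the doomsday date is Jan 3 (1850 is not a leap year).
Jan 26 is 23 days after Jan 3; 23 mod 7 = 2, so Thursday + 2 = Saturday.

Saturday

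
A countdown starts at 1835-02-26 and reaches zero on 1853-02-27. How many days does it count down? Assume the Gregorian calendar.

Feb 26, 1835 → Feb 26, 1836: 365 days.
Feb 26, 1836 → Feb 26, 1837: 366 days (Feb 29, 1836 is in that span).
Feb 26, 1837 → Feb 26, 1838: 365 days.
Feb 26, 1838 → Feb 26, 1839: 365 days.
Feb 26, 1839 → Feb 26, 1840: 365 days.
Feb 26, 1840 → Feb 26, 1841: 366 days (Feb 29, 1840 is in that span).
Feb 26, 1841 → Feb 26, 1842: 365 days.
Feb 26, 1842 → Feb 26, 1843: 365 days.
Feb 26, 1843 → Feb 26, 1844: 365 days.
Feb 26, 1844 → Feb 26, 1845: 366 days (Feb 29, 1844 is in that span).
Feb 26, 1845 → Feb 26, 1846: 365 days.
Feb 26, 1846 → Feb 26, 1847: 365 days.
Feb 26, 1847 → Feb 26, 1848: 365 days.
Feb 26, 1848 → Feb 26, 1849: 366 days (Feb 29, 1848 is in that span).
Feb 26, 1849 → Feb 26, 1850: 365 days.
Feb 26, 1850 → Feb 26, 1851: 365 days.
Feb 26, 1851 → Feb 26, 1852: 365 days.
Feb 26, 1852 → Mar 26, 1852: 29 days (February has 29).
Mar 26, 1852 → Apr 26, 1852: 31 days (March has 31).
Apr 26, 1852 → May 26, 1852: 30 days (April has 30).
May 26, 1852 → Jun 26, 1852: 31 days (May has 31).
Jun 26, 1852 → Jul 26, 1852: 30 days (June has 30).
Jul 26, 1852 → Aug 26, 1852: 31 days (July has 31).
Aug 26, 1852 → Sep 26, 1852: 31 days (August has 31).
Sep 26, 1852 → Oct 26, 1852: 30 days (September has 30).
Oct 26, 1852 → Nov 26, 1852: 31 days (October has 31).
Nov 26, 1852 → Dec 26, 1852: 30 days (November has 30).
Dec 26, 1852 → Jan 26, 1853: 31 days (December has 31).
Jan 26, 1853 → Feb 26, 1853: 31 days (January has 31).
Feb 26, 1853 → Feb 27, 1853: 1 days.
Total: 6576 days.

6576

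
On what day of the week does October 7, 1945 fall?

Sunday

Doomsday rule: the anchor day for the 1900s is Wednesday. For year 45: 45÷12 = 3 r 9, and 9÷4 = 2, so 3+9+2 = 14.
Wednesday + 14 ≡ Wednesday — that's 1945's doomsday.
In October the doomsday date is Oct 10.
Oct 7 is 3 days before Oct 10; 3 mod 7 = 3, so Wednesday − 3 = Sunday.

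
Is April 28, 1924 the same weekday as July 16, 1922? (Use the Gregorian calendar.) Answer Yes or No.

From Jul 16, 1922 to Apr 28, 1924 is 652 days.
652 mod 7 = 1, so they are different weekdays.
(Jul 16, 1922 is a Sunday; Apr 28, 1924 is a Monday.)

No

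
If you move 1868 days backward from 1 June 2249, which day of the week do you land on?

Saturday

Jun 1, 2249 is a Friday.
1868 mod 7 = 6, so 1868 days before a Friday is Friday − 6 = Saturday.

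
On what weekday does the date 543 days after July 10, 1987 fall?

Jul 10, 1987 is a Friday.
543 mod 7 = 4, so 543 days after a Friday is Friday + 4 = Tuesday.

Tuesday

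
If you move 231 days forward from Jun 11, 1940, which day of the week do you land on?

Jun 11, 1940 is a Tuesday.
231 mod 7 = 0, so 231 days after a Tuesday is Tuesday + 0 = Tuesday.

Tuesday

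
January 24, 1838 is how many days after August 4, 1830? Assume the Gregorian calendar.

2730

Aug 4, 1830 → Aug 4, 1831: 365 days.
Aug 4, 1831 → Aug 4, 1832: 366 days (Feb 29, 1832 is in that span).
Aug 4, 1832 → Aug 4, 1833: 365 days.
Aug 4, 1833 → Aug 4, 1834: 365 days.
Aug 4, 1834 → Aug 4, 1835: 365 days.
Aug 4, 1835 → Aug 4, 1836: 366 days (Feb 29, 1836 is in that span).
Aug 4, 1836 → Aug 4, 1837: 365 days.
Aug 4, 1837 → Sep 4, 1837: 31 days (August has 31).
Sep 4, 1837 → Oct 4, 1837: 30 days (September has 30).
Oct 4, 1837 → Nov 4, 1837: 31 days (October has 31).
Nov 4, 1837 → Dec 4, 1837: 30 days (November has 30).
Dec 4, 1837 → Jan 4, 1838: 31 days (December has 31).
Jan 4, 1838 → Jan 24, 1838: 20 days.
Total: 2730 days.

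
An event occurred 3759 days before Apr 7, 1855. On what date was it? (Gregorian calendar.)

December 21, 1844

−365 (one year) → Apr 7, 1854 (3394 left).
−365 (one year) → Apr 7, 1853 (3029 left).
−365 (one year) → Apr 7, 1852 (2664 left).
−366 (one year; includes Feb 29, 1852) → Apr 7, 1851 (2298 left).
−365 (one year) → Apr 7, 1850 (1933 left).
−365 (one year) → Apr 7, 1849 (1568 left).
−365 (one year) → Apr 7, 1848 (1203 left).
−366 (one year; includes Feb 29, 1848) → Apr 7, 1847 (837 left).
−365 (one year) → Apr 7, 1846 (472 left).
−365 (one year) → Apr 7, 1845 (107 left).
−7 → Mar 31, 1845 (end of Mar, 31 days; 100 left).
−31 → Feb 28, 1845 (end of Feb, 28 days; 69 left).
−28 → Jan 31, 1845 (end of Jan, 31 days; 41 left).
−31 → Dec 31, 1844 (end of Dec, 31 days; 10 left).
−10 → Dec 21, 1844.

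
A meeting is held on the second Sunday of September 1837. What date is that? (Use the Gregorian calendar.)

September 10, 1837

September 1, 1837 is a Friday.
The first Sunday is therefore September 3 (2 days later).
The second Sunday is 3 + 1×7 = September 10.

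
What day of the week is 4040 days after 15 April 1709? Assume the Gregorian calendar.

First find the weekday of Apr 15, 1709. Doomsday rule: the anchor day for the 1700s is Sunday. For year 09: 9÷12 = 0 r 9, and 9÷4 = 2, so 0+9+2 = 11.
Sunday + 11 ≡ Thursday — that's 1709's doomsday.
In April the doomsday date is Apr 4.
Apr 15 is 11 days after Apr 4; 11 mod 7 = 4, so Thursday + 4 = Monday.
4040 mod 7 = 1, so 4040 days after a Monday is Monday + 1 = Tuesday.

Tuesday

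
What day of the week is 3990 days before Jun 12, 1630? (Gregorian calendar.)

First find the weekday of Jun 12, 1630. Doomsday rule: the anchor day for the 1600s is Tuesday. For year 30: 30÷12 = 2 r 6, and 6÷4 = 1, so 2+6+1 = 9.
Tuesday + 9 ≡ Thursday — that's 1630's doomsday.
In June the doomsday date is Jun 6.
Jun 12 is 6 days after Jun 6; 6 mod 7 = 6, so Thursday + 6 = Wednesday.
3990 mod 7 = 0, so 3990 days before a Wednesday is Wednesday − 0 = Wednesday.

Wednesday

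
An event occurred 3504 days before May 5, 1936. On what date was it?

October 1, 1926

−366 (one year; includes Feb 29, 1936) → May 5, 1935 (3138 left).
−365 (one year) → May 5, 1934 (2773 left).
−365 (one year) → May 5, 1933 (2408 left).
−365 (one year) → May 5, 1932 (2043 left).
−366 (one year; includes Feb 29, 1932) → May 5, 1931 (1677 left).
−365 (one year) → May 5, 1930 (1312 left).
−365 (one year) → May 5, 1929 (947 left).
−365 (one year) → May 5, 1928 (582 left).
−366 (one year; includes Feb 29, 1928) → May 5, 1927 (216 left).
−5 → Apr 30, 1927 (end of Apr, 30 days; 211 left).
−30 → Mar 31, 1927 (end of Mar, 31 days; 181 left).
−31 → Feb 28, 1927 (end of Feb, 28 days; 150 left).
−28 → Jan 31, 1927 (end of Jan, 31 days; 122 left).
−31 → Dec 31, 1926 (end of Dec, 31 days; 91 left).
−31 → Nov 30, 1926 (end of Nov, 30 days; 60 left).
−30 → Oct 31, 1926 (end of Oct, 31 days; 30 left).
−30 → Oct 1, 1926.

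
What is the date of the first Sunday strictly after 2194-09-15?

September 21, 2194

Sep 15, 2194 is a Monday.
From Monday to the next Sunday is 6 days.
Sep 15, 2194 + 6 = Sep 21, 2194.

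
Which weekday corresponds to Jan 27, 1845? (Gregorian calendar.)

Doomsday rule: the anchor day for the 1800s is Friday. For year 45: 45÷12 = 3 r 9, and 9÷4 = 2, so 3+9+2 = 14.
Friday + 14 ≡ Friday — that's 1845's doomsday.
In January the doomsday date is Jan 3 (1845 is not a leap year).
Jan 27 is 24 days after Jan 3; 24 mod 7 = 3, so Friday + 3 = Monday.

Monday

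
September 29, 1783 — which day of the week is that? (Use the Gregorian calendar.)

Monday

Doomsday rule: the anchor day for the 1700s is Sunday. For year 83: 83÷12 = 6 r 11, and 11÷4 = 2, so 6+11+2 = 19.
Sunday + 19 ≡ Friday — that's 1783's doomsday.
In September the doomsday date is Sep 5.
Sep 29 is 24 days after Sep 5; 24 mod 7 = 3, so Friday + 3 = Monday.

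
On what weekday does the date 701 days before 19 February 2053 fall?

Tuesday

First find the weekday of Feb 19, 2053. Doomsday rule: the anchor day for the 2000s is Tuesday. For year 53: 53÷12 = 4 r 5, and 5÷4 = 1, so 4+5+1 = 10.
Tuesday + 10 ≡ Friday — that's 2053's doomsday.
In February the doomsday date is Feb 28 (2053 is not a leap year).
Feb 19 is 9 days before Feb 28; 9 mod 7 = 2, so Friday − 2 = Wednesday.
701 mod 7 = 1, so 701 days before a Wednesday is Wednesday − 1 = Tuesday.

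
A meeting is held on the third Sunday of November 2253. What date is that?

November 20, 2253

November 1, 2253 is a Tuesday.
The first Sunday is therefore November 6 (5 days later).
The third Sunday is 6 + 2×7 = November 20.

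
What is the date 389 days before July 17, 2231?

June 23, 2230

−17 → Jun 30, 2231 (end of Jun, 30 days; 372 left).
−30 → May 31, 2231 (end of May, 31 days; 342 left).
−31 → Apr 30, 2231 (end of Apr, 30 days; 311 left).
−30 → Mar 31, 2231 (end of Mar, 31 days; 281 left).
−31 → Feb 28, 2231 (end of Feb, 28 days; 250 left).
−28 → Jan 31, 2231 (end of Jan, 31 days; 222 left).
−31 → Dec 31, 2230 (end of Dec, 31 days; 191 left).
−31 → Nov 30, 2230 (end of Nov, 30 days; 160 left).
−30 → Oct 31, 2230 (end of Oct, 31 days; 130 left).
−31 → Sep 30, 2230 (end of Sep, 30 days; 99 left).
−30 → Aug 31, 2230 (end of Aug, 31 days; 69 left).
−31 → Jul 31, 2230 (end of Jul, 31 days; 38 left).
−31 → Jun 30, 2230 (end of Jun, 30 days; 7 left).
−7 → Jun 23, 2230.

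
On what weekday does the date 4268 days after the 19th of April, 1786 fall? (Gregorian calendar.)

Monday

Apr 19, 1786 is a Wednesday.
4268 mod 7 = 5, so 4268 days after a Wednesday is Wednesday + 5 = Monday.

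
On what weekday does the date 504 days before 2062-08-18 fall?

Friday

Aug 18, 2062 is a Friday.
504 mod 7 = 0, so 504 days before a Friday is Friday − 0 = Friday.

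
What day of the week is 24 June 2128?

Doomsday rule: the anchor day for the 2100s is Sunday. For year 28: 28÷12 = 2 r 4, and 4÷4 = 1, so 2+4+1 = 7.
Sunday + 7 ≡ Sunday — that's 2128's doomsday.
In June the doomsday date is Jun 6.
Jun 24 is 18 days after Jun 6; 18 mod 7 = 4, so Sunday + 4 = Thursday.

Thursday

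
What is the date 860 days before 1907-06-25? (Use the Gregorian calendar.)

February 15, 1905

−365 (one year) → Jun 25, 1906 (495 left).
−365 (one year) → Jun 25, 1905 (130 left).
−25 → May 31, 1905 (end of May, 31 days; 105 left).
−31 → Apr 30, 1905 (end of Apr, 30 days; 74 left).
−30 → Mar 31, 1905 (end of Mar, 31 days; 44 left).
−31 → Feb 28, 1905 (end of Feb, 28 days; 13 left).
−13 → Feb 15, 1905.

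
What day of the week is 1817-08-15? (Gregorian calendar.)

Doomsday rule: the anchor day for the 1800s is Friday. For year 17: 17÷12 = 1 r 5, and 5÷4 = 1, so 1+5+1 = 7.
Friday + 7 ≡ Friday — that's 1817's doomsday.
In August the doomsday date is Aug 8.
Aug 15 is 7 days after Aug 8; 7 mod 7 = 0, so Friday + 0 = Friday.

Friday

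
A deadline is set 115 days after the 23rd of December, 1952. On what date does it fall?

April 17, 1953

Dec has 31 days: +9 → Jan 1, 1953 (106 left).
Jan has 31 days: +31 → Feb 1, 1953 (75 left).
Feb has 28 days: +28 → Mar 1, 1953 (47 left).
Mar has 31 days: +31 → Apr 1, 1953 (16 left).
+16 → Apr 17, 1953.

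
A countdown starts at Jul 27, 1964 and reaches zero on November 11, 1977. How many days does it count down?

Jul 27, 1964 → Jul 27, 1965: 365 days.
Jul 27, 1965 → Jul 27, 1966: 365 days.
Jul 27, 1966 → Jul 27, 1967: 365 days.
Jul 27, 1967 → Jul 27, 1968: 366 days (Feb 29, 1968 is in that span).
Jul 27, 1968 → Jul 27, 1969: 365 days.
Jul 27, 1969 → Jul 27, 1970: 365 days.
Jul 27, 1970 → Jul 27, 1971: 365 days.
Jul 27, 1971 → Jul 27, 1972: 366 days (Feb 29, 1972 is in that span).
Jul 27, 1972 → Jul 27, 1973: 365 days.
Jul 27, 1973 → Jul 27, 1974: 365 days.
Jul 27, 1974 → Jul 27, 1975: 365 days.
Jul 27, 1975 → Jul 27, 1976: 366 days (Feb 29, 1976 is in that span).
Jul 27, 1976 → Jul 27, 1977: 365 days.
Jul 27, 1977 → Aug 27, 1977: 31 days (July has 31).
Aug 27, 1977 → Sep 27, 1977: 31 days (August has 31).
Sep 27, 1977 → Oct 27, 1977: 30 days (September has 30).
Oct 27, 1977 → Nov 11, 1977: 15 days.
Total: 4855 days.

4855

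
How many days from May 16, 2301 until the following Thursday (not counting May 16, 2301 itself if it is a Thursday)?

May 16, 2301 is a Thursday.
From Thursday to the next Thursday is 7 days.

7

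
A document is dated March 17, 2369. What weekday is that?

Doomsday rule: the anchor day for the 2300s is Wednesday. For year 69: 69÷12 = 5 r 9, and 9÷4 = 2, so 5+9+2 = 16.
Wednesday + 16 ≡ Friday — that's 2369's doomsday.
In March the doomsday date is Mar 14.
Mar 17 is 3 days after Mar 14; 3 mod 7 = 3, so Friday + 3 = Monday.

Monday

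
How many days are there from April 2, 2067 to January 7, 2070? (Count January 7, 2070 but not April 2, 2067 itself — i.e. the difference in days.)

Apr 2, 2067 → Apr 2, 2068: 366 days (Feb 29, 2068 is in that span).
Apr 2, 2068 → Apr 2, 2069: 365 days.
Apr 2, 2069 → May 2, 2069: 30 days (April has 30).
May 2, 2069 → Jun 2, 2069: 31 days (May has 31).
Jun 2, 2069 → Jul 2, 2069: 30 days (June has 30).
Jul 2, 2069 → Aug 2, 2069: 31 days (July has 31).
Aug 2, 2069 → Sep 2, 2069: 31 days (August has 31).
Sep 2, 2069 → Oct 2, 2069: 30 days (September has 30).
Oct 2, 2069 → Nov 2, 2069: 31 days (October has 31).
Nov 2, 2069 → Dec 2, 2069: 30 days (November has 30).
Dec 2, 2069 → Jan 2, 2070: 31 days (December has 31).
Jan 2, 2070 → Jan 7, 2070: 5 days.
Total: 1011 days.

1011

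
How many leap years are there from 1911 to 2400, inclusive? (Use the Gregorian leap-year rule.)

Multiples of 4 in [1911,2400]: 123.
Of those, multiples of 100: 5 (not leap unless ÷400).
Multiples of 400: 2.
Leap years = 123 − 5 + 2 = 120.

120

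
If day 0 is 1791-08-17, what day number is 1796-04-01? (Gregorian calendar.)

1689

Aug 17, 1791 → Aug 17, 1792: 366 days (Feb 29, 1792 is in that span).
Aug 17, 1792 → Aug 17, 1793: 365 days.
Aug 17, 1793 → Aug 17, 1794: 365 days.
Aug 17, 1794 → Aug 17, 1795: 365 days.
Aug 17, 1795 → Sep 17, 1795: 31 days (August has 31).
Sep 17, 1795 → Oct 17, 1795: 30 days (September has 30).
Oct 17, 1795 → Nov 17, 1795: 31 days (October has 31).
Nov 17, 1795 → Dec 17, 1795: 30 days (November has 30).
Dec 17, 1795 → Jan 17, 1796: 31 days (December has 31).
Jan 17, 1796 → Feb 17, 1796: 31 days (January has 31).
Feb 17, 1796 → Mar 17, 1796: 29 days (February has 29).
Mar 17, 1796 → Apr 1, 1796: 15 days.
Total: 1689 days.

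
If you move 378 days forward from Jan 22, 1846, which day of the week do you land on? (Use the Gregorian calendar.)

Thursday

First find the weekday of Jan 22, 1846. Doomsday rule: the anchor day for the 1800s is Friday. For year 46: 46÷12 = 3 r 10, and 10÷4 = 2, so 3+10+2 = 15.
Friday + 15 ≡ Saturday — that's 1846's doomsday.
In January the doomsday date is Jan 3 (1846 is not a leap year).
Jan 22 is 19 days after Jan 3; 19 mod 7 = 5, so Saturday + 5 = Thursday.
378 mod 7 = 0, so 378 days after a Thursday is Thursday + 0 = Thursday.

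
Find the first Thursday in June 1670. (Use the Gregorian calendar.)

June 1, 1670 is a Sunday.
The first Thursday is therefore June 5 (4 days later).

June 5, 1670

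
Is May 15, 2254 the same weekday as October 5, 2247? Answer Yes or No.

From Oct 5, 2247 to May 15, 2254 is 2414 days.
2414 mod 7 = 6, so they are different weekdays.
(Oct 5, 2247 is a Tuesday; May 15, 2254 is a Monday.)

No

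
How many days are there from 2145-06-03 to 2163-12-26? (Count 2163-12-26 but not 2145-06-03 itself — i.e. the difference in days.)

Jun 3, 2145 → Jun 3, 2146: 365 days.
Jun 3, 2146 → Jun 3, 2147: 365 days.
Jun 3, 2147 → Jun 3, 2148: 366 days (Feb 29, 2148 is in that span).
Jun 3, 2148 → Jun 3, 2149: 365 days.
Jun 3, 2149 → Jun 3, 2150: 365 days.
Jun 3, 2150 → Jun 3, 2151: 365 days.
Jun 3, 2151 → Jun 3, 2152: 366 days (Feb 29, 2152 is in that span).
Jun 3, 2152 → Jun 3, 2153: 365 days.
Jun 3, 2153 → Jun 3, 2154: 365 days.
Jun 3, 2154 → Jun 3, 2155: 365 days.
Jun 3, 2155 → Jun 3, 2156: 366 days (Feb 29, 2156 is in that span).
Jun 3, 2156 → Jun 3, 2157: 365 days.
Jun 3, 2157 → Jun 3, 2158: 365 days.
Jun 3, 2158 → Jun 3, 2159: 365 days.
Jun 3, 2159 → Jun 3, 2160: 366 days (Feb 29, 2160 is in that span).
Jun 3, 2160 → Jun 3, 2161: 365 days.
Jun 3, 2161 → Jun 3, 2162: 365 days.
Jun 3, 2162 → Jun 3, 2163: 365 days.
Jun 3, 2163 → Jul 3, 2163: 30 days (June has 30).
Jul 3, 2163 → Aug 3, 2163: 31 days (July has 31).
Aug 3, 2163 → Sep 3, 2163: 31 days (August has 31).
Sep 3, 2163 → Oct 3, 2163: 30 days (September has 30).
Oct 3, 2163 → Nov 3, 2163: 31 days (October has 31).
Nov 3, 2163 → Dec 3, 2163: 30 days (November has 30).
Dec 3, 2163 → Dec 26, 2163: 23 days.
Total: 6780 days.

6780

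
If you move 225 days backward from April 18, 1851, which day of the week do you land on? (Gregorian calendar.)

First find the weekday of Apr 18, 1851. Doomsday rule: the anchor day for the 1800s is Friday. For year 51: 51÷12 = 4 r 3, and 3÷4 = 0, so 4+3+0 = 7.
Friday + 7 ≡ Friday — that's 1851's doomsday.
In April the doomsday date is Apr 4.
Apr 18 is 14 days after Apr 4; 14 mod 7 = 0, so Friday + 0 = Friday.
225 mod 7 = 1, so 225 days before a Friday is Friday − 1 = Thursday.

Thursday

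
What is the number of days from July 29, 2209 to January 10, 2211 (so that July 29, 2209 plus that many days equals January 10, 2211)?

Jul 29, 2209 → Jul 29, 2210: 365 days.
Jul 29, 2210 → Aug 29, 2210: 31 days (July has 31).
Aug 29, 2210 → Sep 29, 2210: 31 days (August has 31).
Sep 29, 2210 → Oct 29, 2210: 30 days (September has 30).
Oct 29, 2210 → Nov 29, 2210: 31 days (October has 31).
Nov 29, 2210 → Dec 29, 2210: 30 days (November has 30).
Dec 29, 2210 → Jan 10, 2211: 12 days.
Total: 530 days.

530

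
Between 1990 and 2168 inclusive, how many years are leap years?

44

Multiples of 4 in [1990,2168]: 45.
Of those, multiples of 100: 2 (not leap unless ÷400).
Multiples of 400: 1.
Leap years = 45 − 2 + 1 = 44.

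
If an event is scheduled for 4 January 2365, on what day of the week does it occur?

Monday

Doomsday rule: the anchor day for the 2300s is Wednesday. For year 65: 65÷12 = 5 r 5, and 5÷4 = 1, so 5+5+1 = 11.
Wednesday + 11 ≡ Sunday — that's 2365's doomsday.
In January the doomsday date is Jan 3 (2365 is not a leap year).
Jan 4 is 1 day after Jan 3; 1 mod 7 = 1, so Sunday + 1 = Monday.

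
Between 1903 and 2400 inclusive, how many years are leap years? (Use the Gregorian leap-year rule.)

122

Multiples of 4 in [1903,2400]: 125.
Of those, multiples of 100: 5 (not leap unless ÷400).
Multiples of 400: 2.
Leap years = 125 − 5 + 2 = 122.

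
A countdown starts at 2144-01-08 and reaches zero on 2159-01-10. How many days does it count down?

Jan 8, 2144 → Jan 8, 2145: 366 days (Feb 29, 2144 is in that span).
Jan 8, 2145 → Jan 8, 2146: 365 days.
Jan 8, 2146 → Jan 8, 2147: 365 days.
Jan 8, 2147 → Jan 8, 2148: 365 days.
Jan 8, 2148 → Jan 8, 2149: 366 days (Feb 29, 2148 is in that span).
Jan 8, 2149 → Jan 8, 2150: 365 days.
Jan 8, 2150 → Jan 8, 2151: 365 days.
Jan 8, 2151 → Jan 8, 2152: 365 days.
Jan 8, 2152 → Jan 8, 2153: 366 days (Feb 29, 2152 is in that span).
Jan 8, 2153 → Jan 8, 2154: 365 days.
Jan 8, 2154 → Jan 8, 2155: 365 days.
Jan 8, 2155 → Jan 8, 2156: 365 days.
Jan 8, 2156 → Jan 8, 2157: 366 days (Feb 29, 2156 is in that span).
Jan 8, 2157 → Jan 8, 2158: 365 days.
Jan 8, 2158 → Feb 8, 2158: 31 days (January has 31).
Feb 8, 2158 → Mar 8, 2158: 28 days (February has 28).
Mar 8, 2158 → Apr 8, 2158: 31 days (March has 31).
Apr 8, 2158 → May 8, 2158: 30 days (April has 30).
May 8, 2158 → Jun 8, 2158: 31 days (May has 31).
Jun 8, 2158 → Jul 8, 2158: 30 days (June has 30).
Jul 8, 2158 → Aug 8, 2158: 31 days (July has 31).
Aug 8, 2158 → Sep 8, 2158: 31 days (August has 31).
Sep 8, 2158 → Oct 8, 2158: 30 days (September has 30).
Oct 8, 2158 → Nov 8, 2158: 31 days (October has 31).
Nov 8, 2158 → Dec 8, 2158: 30 days (November has 30).
Dec 8, 2158 → Jan 8, 2159: 31 days (December has 31).
Jan 8, 2159 → Jan 10, 2159: 2 days.
Total: 5481 days.

5481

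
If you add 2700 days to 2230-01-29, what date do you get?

+365 (one year) → Jan 29, 2231 (2335 left).
+365 (one year) → Jan 29, 2232 (1970 left).
+366 (one year; includes Feb 29, 2232) → Jan 29, 2233 (1604 left).
+365 (one year) → Jan 29, 2234 (1239 left).
+365 (one year) → Jan 29, 2235 (874 left).
+365 (one year) → Jan 29, 2236 (509 left).
+366 (one year; includes Feb 29, 2236) → Jan 29, 2237 (143 left).
Jan has 31 days: +3 → Feb 1, 2237 (140 left).
Feb has 28 days: +28 → Mar 1, 2237 (112 left).
Mar has 31 days: +31 → Apr 1, 2237 (81 left).
Apr has 30 days: +30 → May 1, 2237 (51 left).
May has 31 days: +31 → Jun 1, 2237 (20 left).
+20 → Jun 21, 2237.

June 21, 2237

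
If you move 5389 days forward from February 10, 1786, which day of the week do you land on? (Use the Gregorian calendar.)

First find the weekday of Feb 10, 1786. Doomsday rule: the anchor day for the 1700s is Sunday. For year 86: 86÷12 = 7 r 2, and 2÷4 = 0, so 7+2+0 = 9.
Sunday + 9 ≡ Tuesday — that's 1786's doomsday.
In February the doomsday date is Feb 28 (1786 is not a leap year).
Feb 10 is 18 days before Feb 28; 18 mod 7 = 4, so Tuesday − 4 = Friday.
5389 mod 7 = 6, so 5389 days after a Friday is Friday + 6 = Thursday.

Thursday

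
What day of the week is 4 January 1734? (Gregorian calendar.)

Monday

Doomsday rule: the anchor day for the 1700s is Sunday. For year 34: 34÷12 = 2 r 10, and 10÷4 = 2, so 2+10+2 = 14.
Sunday + 14 ≡ Sunday — that's 1734's doomsday.
In January the doomsday date is Jan 3 (1734 is not a leap year).
Jan 4 is 1 day after Jan 3; 1 mod 7 = 1, so Sunday + 1 = Monday.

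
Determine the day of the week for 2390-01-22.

Monday

Doomsday rule: the anchor day for the 2300s is Wednesday. For year 90: 90÷12 = 7 r 6, and 6÷4 = 1, so 7+6+1 = 14.
Wednesday + 14 ≡ Wednesday — that's 2390's doomsday.
In January the doomsday date is Jan 3 (2390 is not a leap year).
Jan 22 is 19 days after Jan 3; 19 mod 7 = 5, so Wednesday + 5 = Monday.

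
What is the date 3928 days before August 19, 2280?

November 17, 2269

−366 (one year; includes Feb 29, 2280) → Aug 19, 2279 (3562 left).
−365 (one year) → Aug 19, 2278 (3197 left).
−365 (one year) → Aug 19, 2277 (2832 left).
−365 (one year) → Aug 19, 2276 (2467 left).
−366 (one year; includes Feb 29, 2276) → Aug 19, 2275 (2101 left).
−365 (one year) → Aug 19, 2274 (1736 left).
−365 (one year) → Aug 19, 2273 (1371 left).
−365 (one year) → Aug 19, 2272 (1006 left).
−366 (one year; includes Feb 29, 2272) → Aug 19, 2271 (640 left).
−365 (one year) → Aug 19, 2270 (275 left).
−19 → Jul 31, 2270 (end of Jul, 31 days; 256 left).
−31 → Jun 30, 2270 (end of Jun, 30 days; 225 left).
−30 → May 31, 2270 (end of May, 31 days; 195 left).
−31 → Apr 30, 2270 (end of Apr, 30 days; 164 left).
−30 → Mar 31, 2270 (end of Mar, 31 days; 134 left).
−31 → Feb 28, 2270 (end of Feb, 28 days; 103 left).
−28 → Jan 31, 2270 (end of Jan, 31 days; 75 left).
−31 → Dec 31, 2269 (end of Dec, 31 days; 44 left).
−31 → Nov 30, 2269 (end of Nov, 30 days; 13 left).
−13 → Nov 17, 2269.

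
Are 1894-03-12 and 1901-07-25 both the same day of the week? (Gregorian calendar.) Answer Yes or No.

From Mar 12, 1894 to Jul 25, 1901 is 2691 days.
2691 mod 7 = 3, so they are different weekdays.
(Mar 12, 1894 is a Monday; Jul 25, 1901 is a Thursday.)

No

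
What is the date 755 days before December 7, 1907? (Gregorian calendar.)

November 12, 1905

−365 (one year) → Dec 7, 1906 (390 left).
−7 → Nov 30, 1906 (end of Nov, 30 days; 383 left).
−30 → Oct 31, 1906 (end of Oct, 31 days; 353 left).
−31 → Sep 30, 1906 (end of Sep, 30 days; 322 left).
−30 → Aug 31, 1906 (end of Aug, 31 days; 292 left).
−31 → Jul 31, 1906 (end of Jul, 31 days; 261 left).
−31 → Jun 30, 1906 (end of Jun, 30 days; 230 left).
−30 → May 31, 1906 (end of May, 31 days; 200 left).
−31 → Apr 30, 1906 (end of Apr, 30 days; 169 left).
−30 → Mar 31, 1906 (end of Mar, 31 days; 139 left).
−31 → Feb 28, 1906 (end of Feb, 28 days; 108 left).
−28 → Jan 31, 1906 (end of Jan, 31 days; 80 left).
−31 → Dec 31, 1905 (end of Dec, 31 days; 49 left).
−31 → Nov 30, 1905 (end of Nov, 30 days; 18 left).
−18 → Nov 12, 1905.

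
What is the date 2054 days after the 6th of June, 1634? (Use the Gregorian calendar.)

+365 (one year) → Jun 6, 1635 (1689 left).
+366 (one year; includes Feb 29, 1636) → Jun 6, 1636 (1323 left).
+365 (one year) → Jun 6, 1637 (958 left).
+365 (one year) → Jun 6, 1638 (593 left).
+365 (one year) → Jun 6, 1639 (228 left).
Jun has 30 days: +25 → Jul 1, 1639 (203 left).
Jul has 31 days: +31 → Aug 1, 1639 (172 left).
Aug has 31 days: +31 → Sep 1, 1639 (141 left).
Sep has 30 days: +30 → Oct 1, 1639 (111 left).
Oct has 31 days: +31 → Nov 1, 1639 (80 left).
Nov has 30 days: +30 → Dec 1, 1639 (50 left).
Dec has 31 days: +31 → Jan 1, 1640 (19 left).
+19 → Jan 20, 1640.

January 20, 1640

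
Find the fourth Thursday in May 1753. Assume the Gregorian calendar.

May 1, 1753 is a Tuesday.
The first Thursday is therefore May 3 (2 days later).
The fourth Thursday is 3 + 3×7 = May 24.

May 24, 1753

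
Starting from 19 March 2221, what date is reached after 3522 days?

November 9, 2230

+365 (one year) → Mar 19, 2222 (3157 left).
+365 (one year) → Mar 19, 2223 (2792 left).
+366 (one year; includes Feb 29, 2224) → Mar 19, 2224 (2426 left).
+365 (one year) → Mar 19, 2225 (2061 left).
+365 (one year) → Mar 19, 2226 (1696 left).
+365 (one year) → Mar 19, 2227 (1331 left).
+366 (one year; includes Feb 29, 2228) → Mar 19, 2228 (965 left).
+365 (one year) → Mar 19, 2229 (600 left).
+365 (one year) → Mar 19, 2230 (235 left).
Mar has 31 days: +13 → Apr 1, 2230 (222 left).
Apr has 30 days: +30 → May 1, 2230 (192 left).
May has 31 days: +31 → Jun 1, 2230 (161 left).
Jun has 30 days: +30 → Jul 1, 2230 (131 left).
Jul has 31 days: +31 → Aug 1, 2230 (100 left).
Aug has 31 days: +31 → Sep 1, 2230 (69 left).
Sep has 30 days: +30 → Oct 1, 2230 (39 left).
Oct has 31 days: +31 → Nov 1, 2230 (8 left).
+8 → Nov 9, 2230.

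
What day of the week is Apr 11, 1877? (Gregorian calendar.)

Wednesday

Doomsday rule: the anchor day for the 1800s is Friday. For year 77: 77÷12 = 6 r 5, and 5÷4 = 1, so 6+5+1 = 12.
Friday + 12 ≡ Wednesday — that's 1877's doomsday.
In April the doomsday date is Apr 4.
Apr 11 is 7 days after Apr 4; 7 mod 7 = 0, so Wednesday + 0 = Wednesday.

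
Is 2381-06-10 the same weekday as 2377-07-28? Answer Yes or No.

No

From Jul 28, 2377 to Jun 10, 2381 is 1413 days.
1413 mod 7 = 6, so they are different weekdays.
(Jul 28, 2377 is a Thursday; Jun 10, 2381 is a Wednesday.)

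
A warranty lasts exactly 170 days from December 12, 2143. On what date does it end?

Dec has 31 days: +20 → Jan 1, 2144 (150 left).
Jan has 31 days: +31 → Feb 1, 2144 (119 left).
Feb has 29 days: +29 → Mar 1, 2144 (90 left).
Mar has 31 days: +31 → Apr 1, 2144 (59 left).
Apr has 30 days: +30 → May 1, 2144 (29 left).
+29 → May 30, 2144.

May 30, 2144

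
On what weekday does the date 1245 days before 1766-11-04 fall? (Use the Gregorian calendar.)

First find the weekday of Nov 4, 1766. Doomsday rule: the anchor day for the 1700s is Sunday. For year 66: 66÷12 = 5 r 6, and 6÷4 = 1, so 5+6+1 = 12.
Sunday + 12 ≡ Friday — that's 1766's doomsday.
In November the doomsday date is Nov 7.
Nov 4 is 3 days before Nov 7; 3 mod 7 = 3, so Friday − 3 = Tuesday.
1245 mod 7 = 6, so 1245 days before a Tuesday is Tuesday − 6 = Wednesday.

Wednesday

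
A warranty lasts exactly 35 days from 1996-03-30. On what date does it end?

Mar has 31 days: +2 → Apr 1, 1996 (33 left).
Apr has 30 days: +30 → May 1, 1996 (3 left).
+3 → May 4, 1996.

May 4, 1996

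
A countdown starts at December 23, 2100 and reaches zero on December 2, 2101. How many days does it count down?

Dec 23, 2100 → Jan 23, 2101: 31 days (December has 31).
Jan 23, 2101 → Feb 23, 2101: 31 days (January has 31).
Feb 23, 2101 → Mar 23, 2101: 28 days (February has 28).
Mar 23, 2101 → Apr 23, 2101: 31 days (March has 31).
Apr 23, 2101 → May 23, 2101: 30 days (April has 30).
May 23, 2101 → Jun 23, 2101: 31 days (May has 31).
Jun 23, 2101 → Jul 23, 2101: 30 days (June has 30).
Jul 23, 2101 → Aug 23, 2101: 31 days (July has 31).
Aug 23, 2101 → Sep 23, 2101: 31 days (August has 31).
Sep 23, 2101 → Oct 23, 2101: 30 days (September has 30).
Oct 23, 2101 → Nov 23, 2101: 31 days (October has 31).
Nov 23, 2101 → Dec 2, 2101: 9 days.
Total: 344 days.

344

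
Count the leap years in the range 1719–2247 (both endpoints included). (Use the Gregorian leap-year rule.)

128

Multiples of 4 in [1719,2247]: 132.
Of those, multiples of 100: 5 (not leap unless ÷400).
Multiples of 400: 1.
Leap years = 132 − 5 + 1 = 128.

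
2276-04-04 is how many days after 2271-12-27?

Dec 27, 2271 → Dec 27, 2272: 366 days (Feb 29, 2272 is in that span).
Dec 27, 2272 → Dec 27, 2273: 365 days.
Dec 27, 2273 → Dec 27, 2274: 365 days.
Dec 27, 2274 → Dec 27, 2275: 365 days.
Dec 27, 2275 → Jan 27, 2276: 31 days (December has 31).
Jan 27, 2276 → Feb 27, 2276: 31 days (January has 31).
Feb 27, 2276 → Mar 27, 2276: 29 days (February has 29).
Mar 27, 2276 → Apr 4, 2276: 8 days.
Total: 1560 days.

1560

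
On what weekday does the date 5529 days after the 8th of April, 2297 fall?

Wednesday

Apr 8, 2297 is a Thursday.
5529 mod 7 = 6, so 5529 days after a Thursday is Thursday + 6 = Wednesday.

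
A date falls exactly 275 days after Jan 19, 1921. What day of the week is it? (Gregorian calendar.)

Friday

First find the weekday of Jan 19, 1921. Doomsday rule: the anchor day for the 1900s is Wednesday. For year 21: 21÷12 = 1 r 9, and 9÷4 = 2, so 1+9+2 = 12.
Wednesday + 12 ≡ Monday — that's 1921's doomsday.
In January the doomsday date is Jan 3 (1921 is not a leap year).
Jan 19 is 16 days after Jan 3; 16 mod 7 = 2, so Monday + 2 = Wednesday.
275 mod 7 = 2, so 275 days after a Wednesday is Wednesday + 2 = Friday.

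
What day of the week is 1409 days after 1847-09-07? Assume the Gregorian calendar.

Sep 7, 1847 is a Tuesday.
1409 mod 7 = 2, so 1409 days after a Tuesday is Tuesday + 2 = Thursday.

Thursday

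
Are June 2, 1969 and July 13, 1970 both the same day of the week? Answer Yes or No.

From Jun 2, 1969 to Jul 13, 1970 is 406 days.
406 mod 7 = 0, so they are the same weekday.
(Jun 2, 1969 is a Monday; Jul 13, 1970 is a Monday.)

Yes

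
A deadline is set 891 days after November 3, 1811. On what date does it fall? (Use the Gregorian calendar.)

April 12, 1814

+366 (one year; includes Feb 29, 1812) → Nov 3, 1812 (525 left).
+365 (one year) → Nov 3, 1813 (160 left).
Nov has 30 days: +28 → Dec 1, 1813 (132 left).
Dec has 31 days: +31 → Jan 1, 1814 (101 left).
Jan has 31 days: +31 → Feb 1, 1814 (70 left).
Feb has 28 days: +28 → Mar 1, 1814 (42 left).
Mar has 31 days: +31 → Apr 1, 1814 (11 left).
+11 → Apr 12, 1814.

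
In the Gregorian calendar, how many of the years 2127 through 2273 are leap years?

Multiples of 4 in [2127,2273]: 37.
Of those, multiples of 100: 1 (not leap unless ÷400).
Multiples of 400: 0.
Leap years = 37 − 1 + 0 = 36.

36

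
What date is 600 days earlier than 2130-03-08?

−365 (one year) → Mar 8, 2129 (235 left).
−8 → Feb 28, 2129 (end of Feb, 28 days; 227 left).
−28 → Jan 31, 2129 (end of Jan, 31 days; 199 left).
−31 → Dec 31, 2128 (end of Dec, 31 days; 168 left).
−31 → Nov 30, 2128 (end of Nov, 30 days; 137 left).
−30 → Oct 31, 2128 (end of Oct, 31 days; 107 left).
−31 → Sep 30, 2128 (end of Sep, 30 days; 76 left).
−30 → Aug 31, 2128 (end of Aug, 31 days; 46 left).
−31 → Jul 31, 2128 (end of Jul, 31 days; 15 left).
−15 → Jul 16, 2128.

July 16, 2128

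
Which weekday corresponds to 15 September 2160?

January 1, 2160 is a Tuesday.
Jan 1, 2160 → Feb 1, 2160: 31 days (January has 31).
Feb 1, 2160 → Mar 1, 2160: 29 days (February has 29).
Mar 1, 2160 → Apr 1, 2160: 31 days (March has 31).
Apr 1, 2160 → May 1, 2160: 30 days (April has 30).
May 1, 2160 → Jun 1, 2160: 31 days (May has 31).
Jun 1, 2160 → Jul 1, 2160: 30 days (June has 30).
Jul 1, 2160 → Aug 1, 2160: 31 days (July has 31).
Aug 1, 2160 → Sep 1, 2160: 31 days (August has 31).
Sep 1, 2160 → Sep 15, 2160: 14 days.
Total: 258 days.
258 mod 7 = 6, so Tuesday + 6 = Monday.

Monday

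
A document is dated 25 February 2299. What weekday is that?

Doomsday rule: the anchor day for the 2200s is Friday. For year 99: 99÷12 = 8 r 3, and 3÷4 = 0, so 8+3+0 = 11.
Friday + 11 ≡ Tuesday — that's 2299's doomsday.
In February the doomsday date is Feb 28 (2299 is not a leap year).
Feb 25 is 3 days before Feb 28; 3 mod 7 = 3, so Tuesday − 3 = Saturday.

Saturday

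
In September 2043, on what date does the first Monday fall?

September 7, 2043

September 1, 2043 is a Tuesday.
The first Monday is therefore September 7 (6 days later).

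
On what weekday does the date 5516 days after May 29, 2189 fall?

Friday

First find the weekday of May 29, 2189. Doomsday rule: the anchor day for the 2100s is Sunday. For year 89: 89÷12 = 7 r 5, and 5÷4 = 1, so 7+5+1 = 13.
Sunday + 13 ≡ Saturday — that's 2189's doomsday.
In May the doomsday date is May 9.
May 29 is 20 days after May 9; 20 mod 7 = 6, so Saturday + 6 = Friday.
5516 mod 7 = 0, so 5516 days after a Friday is Friday + 0 = Friday.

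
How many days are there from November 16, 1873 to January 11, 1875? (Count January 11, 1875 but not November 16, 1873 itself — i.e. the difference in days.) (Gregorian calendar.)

421

Nov 16, 1873 → Nov 16, 1874: 365 days.
Nov 16, 1874 → Dec 16, 1874: 30 days (November has 30).
Dec 16, 1874 → Jan 11, 1875: 26 days.
Total: 421 days.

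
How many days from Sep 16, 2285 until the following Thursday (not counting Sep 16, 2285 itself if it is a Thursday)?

Sep 16, 2285 is a Wednesday.
From Wednesday to the next Thursday is 1 day.

1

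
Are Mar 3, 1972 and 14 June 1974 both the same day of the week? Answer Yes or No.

From Mar 3, 1972 to Jun 14, 1974 is 833 days.
833 mod 7 = 0, so they are the same weekday.
(Mar 3, 1972 is a Friday; Jun 14, 1974 is a Friday.)

Yes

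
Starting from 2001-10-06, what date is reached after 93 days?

Oct has 31 days: +26 → Nov 1, 2001 (67 left).
Nov has 30 days: +30 → Dec 1, 2001 (37 left).
Dec has 31 days: +31 → Jan 1, 2002 (6 left).
+6 → Jan 7, 2002.

January 7, 2002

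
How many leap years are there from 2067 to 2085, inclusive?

Multiples of 4 in [2067,2085]: 5.
Of those, multiples of 100: 0 (not leap unless ÷400).
Multiples of 400: 0.
Leap years = 5 − 0 + 0 = 5.

5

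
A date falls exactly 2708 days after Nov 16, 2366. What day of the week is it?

Tuesday

Nov 16, 2366 is a Wednesday.
2708 mod 7 = 6, so 2708 days after a Wednesday is Wednesday + 6 = Tuesday.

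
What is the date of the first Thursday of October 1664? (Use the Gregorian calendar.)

October 1, 1664 is a Wednesday.
The first Thursday is therefore October 2 (1 days later).

October 2, 1664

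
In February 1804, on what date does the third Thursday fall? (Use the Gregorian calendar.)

February 16, 1804

February 1, 1804 is a Wednesday.
The first Thursday is therefore February 2 (1 days later).
The third Thursday is 2 + 2×7 = February 16.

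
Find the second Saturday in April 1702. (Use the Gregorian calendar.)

April 1, 1702 is a Saturday.
The first Saturday is therefore April 1 (same day).
The second Saturday is 1 + 1×7 = April 8.

April 8, 1702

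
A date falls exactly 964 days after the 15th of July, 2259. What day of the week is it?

Jul 15, 2259 is a Friday.
964 mod 7 = 5, so 964 days after a Friday is Friday + 5 = Wednesday.

Wednesday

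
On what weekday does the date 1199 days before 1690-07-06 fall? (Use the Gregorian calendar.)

Jul 6, 1690 is a Thursday.
1199 mod 7 = 2, so 1199 days before a Thursday is Thursday − 2 = Tuesday.

Tuesday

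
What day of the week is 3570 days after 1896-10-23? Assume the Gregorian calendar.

Friday

First find the weekday of Oct 23, 1896. Doomsday rule: the anchor day for the 1800s is Friday. For year 96: 96÷12 = 8 r 0, and 0÷4 = 0, so 8+0+0 = 8.
Friday + 8 ≡ Saturday — that's 1896's doomsday.
In October the doomsday date is Oct 10.
Oct 23 is 13 days after Oct 10; 13 mod 7 = 6, so Saturday + 6 = Friday.
3570 mod 7 = 0, so 3570 days after a Friday is Friday + 0 = Friday.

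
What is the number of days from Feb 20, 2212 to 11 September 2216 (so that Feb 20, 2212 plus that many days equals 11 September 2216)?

Feb 20, 2212 → Feb 20, 2213: 366 days (Feb 29, 2212 is in that span).
Feb 20, 2213 → Feb 20, 2214: 365 days.
Feb 20, 2214 → Feb 20, 2215: 365 days.
Feb 20, 2215 → Feb 20, 2216: 365 days.
Feb 20, 2216 → Mar 20, 2216: 29 days (February has 29).
Mar 20, 2216 → Apr 20, 2216: 31 days (March has 31).
Apr 20, 2216 → May 20, 2216: 30 days (April has 30).
May 20, 2216 → Jun 20, 2216: 31 days (May has 31).
Jun 20, 2216 → Jul 20, 2216: 30 days (June has 30).
Jul 20, 2216 → Aug 20, 2216: 31 days (July has 31).
Aug 20, 2216 → Sep 11, 2216: 22 days.
Total: 1665 days.

1665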